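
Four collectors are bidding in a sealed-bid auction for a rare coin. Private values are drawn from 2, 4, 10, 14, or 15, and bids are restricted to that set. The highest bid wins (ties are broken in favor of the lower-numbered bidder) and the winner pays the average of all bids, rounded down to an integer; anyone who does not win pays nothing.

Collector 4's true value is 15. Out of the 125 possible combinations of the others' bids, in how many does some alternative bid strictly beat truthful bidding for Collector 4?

8

Others bid (2, 2, 2): truth gives 10; bid 4 gives 13 > 10. Violating.
Others bid (2, 2, 4): truth gives 10; bid 10 gives 11 > 10. Violating.
Others bid (2, 4, 2): truth gives 10; bid 10 gives 11 > 10. Violating.
Others bid (2, 4, 4): truth gives 9; bid 10 gives 10 > 9. Violating.
Others bid (2, 2, 10): truth gives 8; no alternative beats it.
Others bid (2, 2, 14): truth gives 7; no alternative beats it.
(Checking all 125 profiles: 8 have a profitable deviation, 117 do not.)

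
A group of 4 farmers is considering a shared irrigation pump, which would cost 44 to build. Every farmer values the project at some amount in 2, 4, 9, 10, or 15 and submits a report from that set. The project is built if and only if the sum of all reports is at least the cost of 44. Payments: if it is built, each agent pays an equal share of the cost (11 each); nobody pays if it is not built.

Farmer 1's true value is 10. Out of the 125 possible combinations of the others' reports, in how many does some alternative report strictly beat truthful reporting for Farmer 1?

18

Others report (4, 15, 15): truth gives -1; report 2 gives 0 > -1. Violating.
Others report (9, 10, 15): truth gives -1; report 2 gives 0 > -1. Violating.
Others report (9, 15, 10): truth gives -1; report 2 gives 0 > -1. Violating.
Others report (9, 15, 15): truth gives -1; report 2 gives 0 > -1. Violating.
Others report (2, 2, 2): truth gives 0; no alternative beats it.
Others report (2, 2, 4): truth gives 0; no alternative beats it.
(Checking all 125 profiles: 18 have a profitable deviation, 107 do not.)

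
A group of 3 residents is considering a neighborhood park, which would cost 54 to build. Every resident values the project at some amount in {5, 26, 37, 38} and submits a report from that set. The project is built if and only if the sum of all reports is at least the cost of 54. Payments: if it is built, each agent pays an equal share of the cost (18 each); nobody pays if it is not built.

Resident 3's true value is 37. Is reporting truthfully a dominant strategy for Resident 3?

Yes

Check each profile of the others' reports and compare truth against every alternative report.
Others report (5, 26): truth gives 19, best alternative gives 19.
Others report (5, 37): truth gives 19, best alternative gives 19.
Others report (5, 38): truth gives 19, best alternative gives 19.
Others report (26, 5): truth gives 19, best alternative gives 19.
Others report (26, 26): truth gives 19, best alternative gives 19.
Others report (26, 37): truth gives 19, best alternative gives 19.
(Remaining 10 profiles checked similarly; truth is weakly best in each.)
In every case the truthful report is at least as good as any alternative, so it is a dominant strategy.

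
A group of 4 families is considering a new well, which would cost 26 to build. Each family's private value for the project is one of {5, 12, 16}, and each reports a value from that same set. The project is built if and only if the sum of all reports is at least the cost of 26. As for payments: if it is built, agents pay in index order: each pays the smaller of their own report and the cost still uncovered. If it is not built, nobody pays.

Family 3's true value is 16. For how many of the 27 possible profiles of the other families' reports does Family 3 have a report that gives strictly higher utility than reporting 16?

Others report (5, 5, 5): truth gives 0; report 12 gives 4 > 0. Violating.
Others report (5, 5, 12): truth gives 0; report 5 gives 11 > 0. Violating.
Others report (5, 5, 16): truth gives 0; report 5 gives 11 > 0. Violating.
Others report (5, 12, 5): truth gives 7; report 5 gives 11 > 7. Violating.
Others report (5, 16, 5): truth gives 11; no alternative beats it.
Others report (5, 16, 12): truth gives 11; no alternative beats it.
(Checking all 27 profiles: 9 have a profitable deviation, 18 do not.)

9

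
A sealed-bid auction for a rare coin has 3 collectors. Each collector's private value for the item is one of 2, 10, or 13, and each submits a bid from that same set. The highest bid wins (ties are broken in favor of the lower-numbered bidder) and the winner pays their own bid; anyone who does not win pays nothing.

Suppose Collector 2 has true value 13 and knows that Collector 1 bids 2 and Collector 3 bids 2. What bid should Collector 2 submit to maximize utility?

10

Bid 2: loses, pays 0, utility 0.
Bid 10: wins, pays 10, utility 13 - 10 = 3.
Bid 13: wins, pays 13, utility 13 - 13 = 0.
The best choice is 10 with utility 3.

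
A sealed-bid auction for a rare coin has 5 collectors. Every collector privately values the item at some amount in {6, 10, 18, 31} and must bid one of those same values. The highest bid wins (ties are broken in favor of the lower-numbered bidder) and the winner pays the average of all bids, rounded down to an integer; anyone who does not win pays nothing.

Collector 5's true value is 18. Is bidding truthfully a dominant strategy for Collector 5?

No

Consider the case where Collector 1 bids 6, Collector 2 bids 6, Collector 3 bids 6 and Collector 4 bids 6.
Truthful bid 18: wins, pays 8, utility 18 - 8 = 10.
Bid 10 instead: wins, pays 6, utility 18 - 6 = 12.
Since 12 > 10, bidding 10 is strictly better here, so truthful bidding is not dominant.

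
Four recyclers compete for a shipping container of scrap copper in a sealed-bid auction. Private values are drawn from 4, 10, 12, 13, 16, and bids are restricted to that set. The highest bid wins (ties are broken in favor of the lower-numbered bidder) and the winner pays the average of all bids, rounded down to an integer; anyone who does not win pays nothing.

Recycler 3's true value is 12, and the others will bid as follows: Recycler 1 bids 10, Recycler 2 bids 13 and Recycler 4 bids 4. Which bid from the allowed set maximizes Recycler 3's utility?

16

Bid 4: loses, pays 0, utility 0.
Bid 10: loses, pays 0, utility 0.
Bid 12: loses, pays 0, utility 0.
Bid 13: loses, pays 0, utility 0.
Bid 16: wins, pays 10, utility 12 - 10 = 2.
The best choice is 16 with utility 2.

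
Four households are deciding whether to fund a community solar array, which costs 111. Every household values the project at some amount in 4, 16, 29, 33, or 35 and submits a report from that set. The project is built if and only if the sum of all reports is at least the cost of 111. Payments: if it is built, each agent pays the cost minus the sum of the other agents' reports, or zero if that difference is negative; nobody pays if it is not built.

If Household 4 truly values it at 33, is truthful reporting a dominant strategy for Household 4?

Yes

Check each profile of the others' reports and compare truth against every alternative report.
Others report (35, 35, 35): truth gives 27, best alternative gives 27.
Others report (33, 35, 35): truth gives 25, best alternative gives 25.
Others report (35, 33, 35): truth gives 25, best alternative gives 25.
Others report (35, 35, 33): truth gives 25, best alternative gives 25.
Others report (33, 33, 35): truth gives 23, best alternative gives 23.
Others report (33, 35, 33): truth gives 23, best alternative gives 23.
(Remaining 119 profiles checked similarly; truth is weakly best in each.)
In every case the truthful report is at least as good as any alternative, so it is a dominant strategy.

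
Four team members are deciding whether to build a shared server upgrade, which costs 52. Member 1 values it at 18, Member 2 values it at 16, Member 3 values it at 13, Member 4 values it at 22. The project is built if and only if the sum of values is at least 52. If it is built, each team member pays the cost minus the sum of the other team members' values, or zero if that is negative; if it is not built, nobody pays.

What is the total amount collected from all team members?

6

Total value 69 ≥ cost 52, so it is built.
Member 1: others sum to 51; max(0, 52 - 51) = 1.
Member 2: others sum to 53; max(0, 52 - 53) = 0.
Member 3: others sum to 56; max(0, 52 - 56) = 0.
Member 4: others sum to 47; max(0, 52 - 47) = 5.
Total collected = 1 + 0 + 0 + 5 = 6.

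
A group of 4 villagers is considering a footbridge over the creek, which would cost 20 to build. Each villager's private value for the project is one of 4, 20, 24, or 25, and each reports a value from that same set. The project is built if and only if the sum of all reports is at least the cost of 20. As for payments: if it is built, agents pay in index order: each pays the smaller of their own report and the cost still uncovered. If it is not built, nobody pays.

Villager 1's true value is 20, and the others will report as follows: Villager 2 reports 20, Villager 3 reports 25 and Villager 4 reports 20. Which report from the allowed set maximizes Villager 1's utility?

4

Report 4: project built, pays 4, utility 20 - 4 = 16.
Report 20: project built, pays 20, utility 20 - 20 = 0.
Report 24: project built, pays 20, utility 20 - 20 = 0.
Report 25: project built, pays 20, utility 20 - 20 = 0.
The best choice is 4 with utility 16.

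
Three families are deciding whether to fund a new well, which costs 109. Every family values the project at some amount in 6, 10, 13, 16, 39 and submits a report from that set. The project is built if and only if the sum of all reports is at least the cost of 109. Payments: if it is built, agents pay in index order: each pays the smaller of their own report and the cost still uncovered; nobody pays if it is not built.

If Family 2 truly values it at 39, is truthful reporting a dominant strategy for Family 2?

Check each profile of the others' reports and compare truth against every alternative report.
Others report (6, 6): truth gives 0, best alternative gives 0.
Others report (6, 10): truth gives 0, best alternative gives 0.
Others report (6, 13): truth gives 0, best alternative gives 0.
Others report (6, 16): truth gives 0, best alternative gives 0.
Others report (6, 39): truth gives 0, best alternative gives 0.
Others report (10, 6): truth gives 0, best alternative gives 0.
(Remaining 19 profiles checked similarly; truth is weakly best in each.)
In every case the truthful report is at least as good as any alternative, so it is a dominant strategy.

Yes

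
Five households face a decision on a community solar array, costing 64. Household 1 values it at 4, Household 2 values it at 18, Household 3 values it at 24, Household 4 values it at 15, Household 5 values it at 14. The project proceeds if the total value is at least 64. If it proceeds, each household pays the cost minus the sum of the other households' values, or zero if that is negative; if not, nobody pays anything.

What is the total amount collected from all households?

Total value 75 ≥ cost 64, so it is built.
Household 1: others sum to 71; max(0, 64 - 71) = 0.
Household 2: others sum to 57; max(0, 64 - 57) = 7.
Household 3: others sum to 51; max(0, 64 - 51) = 13.
Household 4: others sum to 60; max(0, 64 - 60) = 4.
Household 5: others sum to 61; max(0, 64 - 61) = 3.
Total collected = 0 + 7 + 13 + 4 + 3 = 27.

27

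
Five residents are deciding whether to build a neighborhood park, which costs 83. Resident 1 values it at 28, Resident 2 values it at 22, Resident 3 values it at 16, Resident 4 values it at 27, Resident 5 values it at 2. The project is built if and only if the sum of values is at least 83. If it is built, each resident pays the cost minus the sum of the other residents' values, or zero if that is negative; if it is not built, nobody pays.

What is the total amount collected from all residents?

45

Total value 95 ≥ cost 83, so it is built.
Resident 1: others sum to 67; max(0, 83 - 67) = 16.
Resident 2: others sum to 73; max(0, 83 - 73) = 10.
Resident 3: others sum to 79; max(0, 83 - 79) = 4.
Resident 4: others sum to 68; max(0, 83 - 68) = 15.
Resident 5: others sum to 93; max(0, 83 - 93) = 0.
Total collected = 16 + 10 + 4 + 15 + 0 = 45.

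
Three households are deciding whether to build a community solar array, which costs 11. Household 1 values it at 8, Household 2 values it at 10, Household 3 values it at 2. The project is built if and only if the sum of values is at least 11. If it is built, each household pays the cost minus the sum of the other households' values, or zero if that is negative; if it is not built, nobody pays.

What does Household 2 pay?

1

Total value 20 ≥ cost 11, so the project is built.
The other households' values sum to 10.
Cost minus that sum is 11 - 10 = 1.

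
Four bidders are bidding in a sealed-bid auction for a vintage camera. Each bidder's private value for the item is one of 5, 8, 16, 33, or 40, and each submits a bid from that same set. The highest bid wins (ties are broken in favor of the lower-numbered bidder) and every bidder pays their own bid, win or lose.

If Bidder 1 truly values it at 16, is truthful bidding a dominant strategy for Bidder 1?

No

Consider the case where Bidder 2 bids 5, Bidder 3 bids 5 and Bidder 4 bids 5.
Truthful bid 16: wins, pays 16, utility 16 - 16 = 0.
Bid 5 instead: wins, pays 5, utility 16 - 5 = 11.
Since 11 > 0, bidding 5 is strictly better here, so truthful bidding is not dominant.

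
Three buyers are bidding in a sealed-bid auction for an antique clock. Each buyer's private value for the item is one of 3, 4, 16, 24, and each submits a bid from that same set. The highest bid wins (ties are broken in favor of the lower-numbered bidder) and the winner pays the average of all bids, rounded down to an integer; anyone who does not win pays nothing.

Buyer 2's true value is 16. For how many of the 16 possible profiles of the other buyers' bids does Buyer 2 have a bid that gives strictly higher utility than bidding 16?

4

Others bid (3, 3): truth gives 9; bid 4 gives 13 > 9. Violating.
Others bid (3, 4): truth gives 9; bid 4 gives 13 > 9. Violating.
Others bid (16, 3): truth gives 0; bid 24 gives 2 > 0. Violating.
Others bid (16, 4): truth gives 0; bid 24 gives 2 > 0. Violating.
Others bid (3, 16): truth gives 5; no alternative beats it.
Others bid (3, 24): truth gives 0; no alternative beats it.
(Checking all 16 profiles: 4 have a profitable deviation, 12 do not.)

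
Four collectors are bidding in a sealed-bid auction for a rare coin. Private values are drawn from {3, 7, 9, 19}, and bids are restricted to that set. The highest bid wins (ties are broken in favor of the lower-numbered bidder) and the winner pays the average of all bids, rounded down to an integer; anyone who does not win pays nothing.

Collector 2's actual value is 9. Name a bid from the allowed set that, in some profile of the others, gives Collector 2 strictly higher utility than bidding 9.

19

Suppose Collector 1 bids 9, Collector 3 bids 3 and Collector 4 bids 3.
Bid 9: loses, pays 0, utility 0.
Bid 19: wins, pays 8, utility 9 - 8 = 1.
So bidding 19 beats truth here (1 > 0).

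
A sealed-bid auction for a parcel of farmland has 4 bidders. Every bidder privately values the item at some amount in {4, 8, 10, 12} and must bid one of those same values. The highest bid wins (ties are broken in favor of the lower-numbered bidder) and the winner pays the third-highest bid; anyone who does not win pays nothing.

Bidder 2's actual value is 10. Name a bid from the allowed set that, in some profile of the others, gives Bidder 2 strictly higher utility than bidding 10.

Suppose Bidder 1 bids 4, Bidder 3 bids 4 and Bidder 4 bids 12.
Bid 10: loses, pays 0, utility 0.
Bid 12: wins, pays 4, utility 10 - 4 = 6.
So bidding 12 beats truth here (6 > 0).

12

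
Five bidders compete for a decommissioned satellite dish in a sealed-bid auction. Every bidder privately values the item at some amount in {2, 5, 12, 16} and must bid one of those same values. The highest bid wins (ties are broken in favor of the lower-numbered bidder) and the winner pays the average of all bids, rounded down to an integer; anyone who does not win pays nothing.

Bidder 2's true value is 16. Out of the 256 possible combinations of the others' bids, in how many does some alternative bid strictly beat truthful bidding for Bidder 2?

Others bid (2, 2, 2, 2): truth gives 12; bid 5 gives 14 > 12. Violating.
Others bid (2, 2, 2, 5): truth gives 11; bid 5 gives 13 > 11. Violating.
Others bid (2, 2, 5, 2): truth gives 11; bid 5 gives 13 > 11. Violating.
Others bid (2, 2, 5, 5): truth gives 10; bid 5 gives 13 > 10. Violating.
Others bid (2, 2, 2, 12): truth gives 10; no alternative beats it.
Others bid (2, 2, 2, 16): truth gives 9; no alternative beats it.
(Checking all 256 profiles: 47 have a profitable deviation, 209 do not.)

47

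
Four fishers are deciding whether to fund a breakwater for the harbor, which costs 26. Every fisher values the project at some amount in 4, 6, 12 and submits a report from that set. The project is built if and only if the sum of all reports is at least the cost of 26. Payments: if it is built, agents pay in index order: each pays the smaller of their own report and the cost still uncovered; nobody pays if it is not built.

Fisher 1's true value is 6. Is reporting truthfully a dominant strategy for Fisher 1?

Consider the case where Fisher 2 reports 4, Fisher 3 reports 6 and Fisher 4 reports 12.
Truthful report 6: project built, pays 6, utility 6 - 6 = 0.
Report 4 instead: project built, pays 4, utility 6 - 4 = 2.
Since 2 > 0, reporting 4 is strictly better here, so truthful reporting is not dominant.

No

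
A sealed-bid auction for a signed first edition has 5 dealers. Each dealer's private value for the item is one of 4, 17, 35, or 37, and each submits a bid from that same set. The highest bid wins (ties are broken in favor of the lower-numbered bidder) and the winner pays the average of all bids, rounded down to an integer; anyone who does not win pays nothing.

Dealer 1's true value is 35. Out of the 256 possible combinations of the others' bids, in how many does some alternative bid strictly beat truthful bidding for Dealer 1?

176

Others bid (4, 4, 4, 4): truth gives 25; bid 4 gives 31 > 25. Violating.
Others bid (4, 4, 4, 17): truth gives 23; bid 17 gives 26 > 23. Violating.
Others bid (4, 4, 4, 37): truth gives 0; bid 37 gives 18 > 0. Violating.
Others bid (4, 4, 17, 4): truth gives 23; bid 17 gives 26 > 23. Violating.
Others bid (4, 4, 4, 35): truth gives 19; no alternative beats it.
Others bid (4, 4, 17, 35): truth gives 16; no alternative beats it.
(Checking all 256 profiles: 176 have a profitable deviation, 80 do not.)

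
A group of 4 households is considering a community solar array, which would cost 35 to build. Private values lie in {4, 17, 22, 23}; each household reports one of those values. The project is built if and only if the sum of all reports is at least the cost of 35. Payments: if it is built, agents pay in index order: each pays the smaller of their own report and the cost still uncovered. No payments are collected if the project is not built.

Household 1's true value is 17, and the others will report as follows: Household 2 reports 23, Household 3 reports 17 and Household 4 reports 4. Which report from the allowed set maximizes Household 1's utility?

Report 4: project built, pays 4, utility 17 - 4 = 13.
Report 17: project built, pays 17, utility 17 - 17 = 0.
Report 22: project built, pays 22, utility 17 - 22 = -5.
Report 23: project built, pays 23, utility 17 - 23 = -6.
The best choice is 4 with utility 13.

4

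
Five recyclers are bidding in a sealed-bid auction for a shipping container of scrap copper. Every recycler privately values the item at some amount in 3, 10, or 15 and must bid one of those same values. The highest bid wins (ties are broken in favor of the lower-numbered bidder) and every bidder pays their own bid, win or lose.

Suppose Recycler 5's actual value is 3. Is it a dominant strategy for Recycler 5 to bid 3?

Check each profile of the others' bids and compare truth against every alternative bid.
Others bid (3, 3, 3, 10): truth gives -3, best alternative gives -10.
Others bid (3, 3, 3, 15): truth gives -3, best alternative gives -10.
Others bid (3, 3, 10, 3): truth gives -3, best alternative gives -10.
Others bid (3, 3, 10, 10): truth gives -3, best alternative gives -10.
Others bid (3, 3, 10, 15): truth gives -3, best alternative gives -10.
Others bid (3, 3, 15, 3): truth gives -3, best alternative gives -10.
(Remaining 75 profiles checked similarly; truth is weakly best in each.)
In every case the truthful bid is at least as good as any alternative, so it is a dominant strategy.

Yes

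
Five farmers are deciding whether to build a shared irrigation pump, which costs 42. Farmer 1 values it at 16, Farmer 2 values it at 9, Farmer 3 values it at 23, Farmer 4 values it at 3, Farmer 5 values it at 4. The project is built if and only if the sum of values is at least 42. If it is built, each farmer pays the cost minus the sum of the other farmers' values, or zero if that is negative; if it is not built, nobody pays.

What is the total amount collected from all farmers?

13

Total value 55 ≥ cost 42, so it is built.
Farmer 1: others sum to 39; max(0, 42 - 39) = 3.
Farmer 2: others sum to 46; max(0, 42 - 46) = 0.
Farmer 3: others sum to 32; max(0, 42 - 32) = 10.
Farmer 4: others sum to 52; max(0, 42 - 52) = 0.
Farmer 5: others sum to 51; max(0, 42 - 51) = 0.
Total collected = 3 + 0 + 10 + 0 + 0 = 13.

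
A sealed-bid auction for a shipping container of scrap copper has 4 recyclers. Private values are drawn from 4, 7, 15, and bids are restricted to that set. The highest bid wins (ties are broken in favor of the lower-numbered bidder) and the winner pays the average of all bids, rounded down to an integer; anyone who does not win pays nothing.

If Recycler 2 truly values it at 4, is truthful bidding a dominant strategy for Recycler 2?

Check each profile of the others' bids and compare truth against every alternative bid.
Others bid (4, 7, 7): truth gives 0, best alternative gives -2.
Others bid (4, 4, 7): truth gives 0, best alternative gives -1.
Others bid (4, 7, 4): truth gives 0, best alternative gives -1.
Others bid (4, 4, 4): truth gives 0, best alternative gives 0.
Others bid (4, 4, 15): truth gives 0, best alternative gives 0.
Others bid (4, 7, 15): truth gives 0, best alternative gives 0.
(Remaining 21 profiles checked similarly; truth is weakly best in each.)
In every case the truthful bid is at least as good as any alternative, so it is a dominant strategy.

Yes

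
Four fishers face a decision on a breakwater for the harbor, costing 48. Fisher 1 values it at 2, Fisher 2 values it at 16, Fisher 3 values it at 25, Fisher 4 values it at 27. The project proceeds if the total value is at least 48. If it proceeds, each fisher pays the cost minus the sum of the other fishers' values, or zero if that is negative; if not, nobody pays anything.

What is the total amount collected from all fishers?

8

Total value 70 ≥ cost 48, so it is built.
Fisher 1: others sum to 68; max(0, 48 - 68) = 0.
Fisher 2: others sum to 54; max(0, 48 - 54) = 0.
Fisher 3: others sum to 45; max(0, 48 - 45) = 3.
Fisher 4: others sum to 43; max(0, 48 - 43) = 5.
Total collected = 0 + 0 + 3 + 5 = 8.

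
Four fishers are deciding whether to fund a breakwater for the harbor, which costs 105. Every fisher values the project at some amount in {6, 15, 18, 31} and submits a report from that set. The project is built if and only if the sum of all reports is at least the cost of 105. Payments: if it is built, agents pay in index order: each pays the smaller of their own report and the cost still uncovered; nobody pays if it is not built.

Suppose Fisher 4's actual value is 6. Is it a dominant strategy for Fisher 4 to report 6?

Yes

Check each profile of the others' reports and compare truth against every alternative report.
Others report (31, 31, 31): truth gives 0, best alternative gives -6.
Others report (6, 6, 6): truth gives 0, best alternative gives 0.
Others report (6, 6, 15): truth gives 0, best alternative gives 0.
Others report (6, 6, 18): truth gives 0, best alternative gives 0.
Others report (6, 6, 31): truth gives 0, best alternative gives 0.
Others report (6, 15, 6): truth gives 0, best alternative gives 0.
(Remaining 58 profiles checked similarly; truth is weakly best in each.)
In every case the truthful report is at least as good as any alternative, so it is a dominant strategy.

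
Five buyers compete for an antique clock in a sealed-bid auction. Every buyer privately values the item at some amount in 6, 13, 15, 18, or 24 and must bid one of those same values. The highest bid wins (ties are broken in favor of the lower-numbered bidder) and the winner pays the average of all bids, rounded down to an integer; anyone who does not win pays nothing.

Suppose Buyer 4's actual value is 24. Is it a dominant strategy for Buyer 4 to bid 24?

Consider the case where Buyer 1 bids 6, Buyer 2 bids 6, Buyer 3 bids 6 and Buyer 5 bids 6.
Truthful bid 24: wins, pays 9, utility 24 - 9 = 15.
Bid 13 instead: wins, pays 7, utility 24 - 7 = 17.
Since 17 > 15, bidding 13 is strictly better here, so truthful bidding is not dominant.

No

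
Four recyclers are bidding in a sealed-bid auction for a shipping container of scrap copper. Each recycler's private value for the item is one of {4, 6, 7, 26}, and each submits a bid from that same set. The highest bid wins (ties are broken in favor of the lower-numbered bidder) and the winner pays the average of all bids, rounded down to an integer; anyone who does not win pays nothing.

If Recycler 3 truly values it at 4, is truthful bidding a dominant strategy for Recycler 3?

Check each profile of the others' bids and compare truth against every alternative bid.
Others bid (4, 4, 6): truth gives 0, best alternative gives -1.
Others bid (4, 4, 4): truth gives 0, best alternative gives 0.
Others bid (4, 4, 7): truth gives 0, best alternative gives 0.
Others bid (4, 4, 26): truth gives 0, best alternative gives 0.
Others bid (4, 6, 4): truth gives 0, best alternative gives 0.
Others bid (4, 6, 6): truth gives 0, best alternative gives 0.
(Remaining 58 profiles checked similarly; truth is weakly best in each.)
In every case the truthful bid is at least as good as any alternative, so it is a dominant strategy.

Yes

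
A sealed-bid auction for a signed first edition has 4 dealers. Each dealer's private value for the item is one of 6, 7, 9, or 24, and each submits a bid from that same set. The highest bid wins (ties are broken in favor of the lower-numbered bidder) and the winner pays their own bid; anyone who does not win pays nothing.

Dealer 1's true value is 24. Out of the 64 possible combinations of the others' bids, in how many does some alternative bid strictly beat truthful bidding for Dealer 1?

Others bid (6, 6, 6): truth gives 0; bid 6 gives 18 > 0. Violating.
Others bid (6, 6, 7): truth gives 0; bid 7 gives 17 > 0. Violating.
Others bid (6, 6, 9): truth gives 0; bid 9 gives 15 > 0. Violating.
Others bid (6, 7, 6): truth gives 0; bid 7 gives 17 > 0. Violating.
Others bid (6, 6, 24): truth gives 0; no alternative beats it.
Others bid (6, 7, 24): truth gives 0; no alternative beats it.
(Checking all 64 profiles: 27 have a profitable deviation, 37 do not.)

27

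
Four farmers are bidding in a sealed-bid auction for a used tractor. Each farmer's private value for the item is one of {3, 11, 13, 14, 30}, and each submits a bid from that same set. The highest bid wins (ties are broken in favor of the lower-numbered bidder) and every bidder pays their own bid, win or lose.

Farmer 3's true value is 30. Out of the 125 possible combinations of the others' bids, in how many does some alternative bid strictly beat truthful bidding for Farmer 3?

81

Others bid (3, 3, 3): truth gives 0; bid 11 gives 19 > 0. Violating.
Others bid (3, 3, 11): truth gives 0; bid 11 gives 19 > 0. Violating.
Others bid (3, 3, 13): truth gives 0; bid 13 gives 17 > 0. Violating.
Others bid (3, 3, 14): truth gives 0; bid 14 gives 16 > 0. Violating.
Others bid (3, 3, 30): truth gives 0; no alternative beats it.
Others bid (3, 11, 30): truth gives 0; no alternative beats it.
(Checking all 125 profiles: 81 have a profitable deviation, 44 do not.)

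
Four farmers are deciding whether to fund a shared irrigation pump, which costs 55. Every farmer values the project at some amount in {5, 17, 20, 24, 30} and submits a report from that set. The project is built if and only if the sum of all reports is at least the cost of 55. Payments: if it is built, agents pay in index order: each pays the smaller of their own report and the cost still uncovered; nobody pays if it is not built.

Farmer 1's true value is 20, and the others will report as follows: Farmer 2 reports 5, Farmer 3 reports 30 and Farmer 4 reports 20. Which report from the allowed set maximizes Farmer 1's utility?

5

Report 5: project built, pays 5, utility 20 - 5 = 15.
Report 17: project built, pays 17, utility 20 - 17 = 3.
Report 20: project built, pays 20, utility 20 - 20 = 0.
Report 24: project built, pays 24, utility 20 - 24 = -4.
Report 30: project built, pays 30, utility 20 - 30 = -10.
The best choice is 5 with utility 15.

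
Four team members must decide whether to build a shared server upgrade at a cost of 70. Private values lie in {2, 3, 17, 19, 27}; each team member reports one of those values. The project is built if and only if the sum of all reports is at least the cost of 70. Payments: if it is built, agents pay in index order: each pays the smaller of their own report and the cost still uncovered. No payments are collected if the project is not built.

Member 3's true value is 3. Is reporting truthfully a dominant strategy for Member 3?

Consider the case where Member 1 reports 17, Member 2 reports 27 and Member 4 reports 27.
Truthful report 3: project built, pays 3, utility 3 - 3 = 0.
Report 2 instead: project built, pays 2, utility 3 - 2 = 1.
Since 1 > 0, reporting 2 is strictly better here, so truthful reporting is not dominant.

No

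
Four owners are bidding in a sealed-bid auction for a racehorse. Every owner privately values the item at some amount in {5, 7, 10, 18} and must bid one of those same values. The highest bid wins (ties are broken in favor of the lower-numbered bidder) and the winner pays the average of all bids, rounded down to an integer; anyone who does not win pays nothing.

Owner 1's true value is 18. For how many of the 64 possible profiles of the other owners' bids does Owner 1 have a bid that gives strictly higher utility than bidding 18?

Others bid (5, 5, 5): truth gives 10; bid 5 gives 13 > 10. Violating.
Others bid (5, 5, 7): truth gives 10; bid 7 gives 12 > 10. Violating.
Others bid (5, 5, 10): truth gives 9; bid 10 gives 11 > 9. Violating.
Others bid (5, 7, 5): truth gives 10; bid 7 gives 12 > 10. Violating.
Others bid (5, 5, 18): truth gives 7; no alternative beats it.
Others bid (5, 7, 18): truth gives 6; no alternative beats it.
(Checking all 64 profiles: 27 have a profitable deviation, 37 do not.)

27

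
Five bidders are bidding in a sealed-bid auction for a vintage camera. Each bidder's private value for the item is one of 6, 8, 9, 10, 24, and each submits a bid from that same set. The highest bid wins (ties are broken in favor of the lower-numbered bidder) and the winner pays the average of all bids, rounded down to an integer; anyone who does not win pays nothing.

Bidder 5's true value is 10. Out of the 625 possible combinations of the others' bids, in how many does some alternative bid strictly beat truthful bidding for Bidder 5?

4

Others bid (6, 8, 8, 8): truth gives 2; bid 9 gives 3 > 2. Violating.
Others bid (8, 6, 8, 8): truth gives 2; bid 9 gives 3 > 2. Violating.
Others bid (8, 8, 6, 8): truth gives 2; bid 9 gives 3 > 2. Violating.
Others bid (8, 8, 8, 6): truth gives 2; bid 9 gives 3 > 2. Violating.
Others bid (6, 6, 6, 6): truth gives 4; no alternative beats it.
Others bid (6, 6, 6, 8): truth gives 3; no alternative beats it.
(Checking all 625 profiles: 4 have a profitable deviation, 621 do not.)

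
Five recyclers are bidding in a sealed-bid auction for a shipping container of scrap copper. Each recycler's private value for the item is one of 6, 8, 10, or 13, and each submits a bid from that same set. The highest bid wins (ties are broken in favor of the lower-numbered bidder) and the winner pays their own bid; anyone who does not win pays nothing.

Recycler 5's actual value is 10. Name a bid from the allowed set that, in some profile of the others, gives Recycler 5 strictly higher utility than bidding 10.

Suppose Recycler 1 bids 6, Recycler 2 bids 6, Recycler 3 bids 6 and Recycler 4 bids 6.
Bid 10: wins, pays 10, utility 10 - 10 = 0.
Bid 8: wins, pays 8, utility 10 - 8 = 2.
So bidding 8 beats truth here (2 > 0).

8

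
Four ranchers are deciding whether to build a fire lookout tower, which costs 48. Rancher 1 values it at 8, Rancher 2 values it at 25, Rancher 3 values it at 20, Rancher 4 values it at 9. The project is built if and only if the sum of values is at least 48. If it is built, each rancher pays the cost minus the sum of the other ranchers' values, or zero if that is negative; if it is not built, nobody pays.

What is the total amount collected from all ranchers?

17

Total value 62 ≥ cost 48, so it is built.
Rancher 1: others sum to 54; max(0, 48 - 54) = 0.
Rancher 2: others sum to 37; max(0, 48 - 37) = 11.
Rancher 3: others sum to 42; max(0, 48 - 42) = 6.
Rancher 4: others sum to 53; max(0, 48 - 53) = 0.
Total collected = 0 + 11 + 6 + 0 = 17.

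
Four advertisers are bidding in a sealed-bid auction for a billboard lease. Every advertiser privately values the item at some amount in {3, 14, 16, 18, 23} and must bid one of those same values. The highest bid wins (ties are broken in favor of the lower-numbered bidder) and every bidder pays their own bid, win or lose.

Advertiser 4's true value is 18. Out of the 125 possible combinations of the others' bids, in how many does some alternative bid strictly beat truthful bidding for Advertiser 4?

106

Others bid (3, 3, 3): truth gives 0; bid 14 gives 4 > 0. Violating.
Others bid (3, 3, 14): truth gives 0; bid 16 gives 2 > 0. Violating.
Others bid (3, 3, 18): truth gives -18; bid 3 gives -3 > -18. Violating.
Others bid (3, 3, 23): truth gives -18; bid 3 gives -3 > -18. Violating.
Others bid (3, 3, 16): truth gives 0; no alternative beats it.
Others bid (3, 14, 16): truth gives 0; no alternative beats it.
(Checking all 125 profiles: 106 have a profitable deviation, 19 do not.)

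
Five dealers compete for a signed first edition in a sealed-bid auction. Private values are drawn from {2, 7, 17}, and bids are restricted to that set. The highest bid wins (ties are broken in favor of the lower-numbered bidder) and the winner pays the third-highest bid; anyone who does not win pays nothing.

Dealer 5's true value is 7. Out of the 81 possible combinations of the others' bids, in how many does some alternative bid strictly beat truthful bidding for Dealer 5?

4

Others bid (2, 2, 2, 7): truth gives 0; bid 17 gives 5 > 0. Violating.
Others bid (2, 2, 7, 2): truth gives 0; bid 17 gives 5 > 0. Violating.
Others bid (2, 7, 2, 2): truth gives 0; bid 17 gives 5 > 0. Violating.
Others bid (7, 2, 2, 2): truth gives 0; bid 17 gives 5 > 0. Violating.
Others bid (2, 2, 2, 2): truth gives 5; no alternative beats it.
Others bid (2, 2, 2, 17): truth gives 0; no alternative beats it.
(Checking all 81 profiles: 4 have a profitable deviation, 77 do not.)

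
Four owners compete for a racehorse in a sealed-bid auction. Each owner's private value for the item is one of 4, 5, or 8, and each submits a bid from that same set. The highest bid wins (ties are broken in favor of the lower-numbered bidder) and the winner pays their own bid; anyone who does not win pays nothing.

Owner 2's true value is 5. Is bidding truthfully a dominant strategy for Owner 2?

Yes

Check each profile of the others' bids and compare truth against every alternative bid.
Others bid (4, 4, 4): truth gives 0, best alternative gives 0.
Others bid (4, 4, 5): truth gives 0, best alternative gives 0.
Others bid (4, 4, 8): truth gives 0, best alternative gives 0.
Others bid (4, 5, 4): truth gives 0, best alternative gives 0.
Others bid (4, 5, 5): truth gives 0, best alternative gives 0.
Others bid (4, 5, 8): truth gives 0, best alternative gives 0.
(Remaining 21 profiles checked similarly; truth is weakly best in each.)
In every case the truthful bid is at least as good as any alternative, so it is a dominant strategy.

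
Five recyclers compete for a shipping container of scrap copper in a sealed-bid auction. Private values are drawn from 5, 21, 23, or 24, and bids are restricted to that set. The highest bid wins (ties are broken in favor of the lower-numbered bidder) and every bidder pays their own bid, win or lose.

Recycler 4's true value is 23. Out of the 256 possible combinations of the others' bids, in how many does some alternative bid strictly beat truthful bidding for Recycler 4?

Others bid (5, 5, 5, 5): truth gives 0; bid 21 gives 2 > 0. Violating.
Others bid (5, 5, 5, 21): truth gives 0; bid 21 gives 2 > 0. Violating.
Others bid (5, 5, 5, 24): truth gives -23; bid 24 gives -1 > -23. Violating.
Others bid (5, 5, 21, 24): truth gives -23; bid 24 gives -1 > -23. Violating.
Others bid (5, 5, 5, 23): truth gives 0; no alternative beats it.
Others bid (5, 5, 21, 5): truth gives 0; no alternative beats it.
(Checking all 256 profiles: 234 have a profitable deviation, 22 do not.)

234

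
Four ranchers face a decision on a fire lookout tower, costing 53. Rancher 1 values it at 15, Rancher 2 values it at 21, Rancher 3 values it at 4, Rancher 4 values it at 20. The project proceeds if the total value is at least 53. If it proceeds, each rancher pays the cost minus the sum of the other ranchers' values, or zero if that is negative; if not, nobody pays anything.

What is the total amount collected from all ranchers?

35

Total value 60 ≥ cost 53, so it is built.
Rancher 1: others sum to 45; max(0, 53 - 45) = 8.
Rancher 2: others sum to 39; max(0, 53 - 39) = 14.
Rancher 3: others sum to 56; max(0, 53 - 56) = 0.
Rancher 4: others sum to 40; max(0, 53 - 40) = 13.
Total collected = 8 + 14 + 0 + 13 = 35.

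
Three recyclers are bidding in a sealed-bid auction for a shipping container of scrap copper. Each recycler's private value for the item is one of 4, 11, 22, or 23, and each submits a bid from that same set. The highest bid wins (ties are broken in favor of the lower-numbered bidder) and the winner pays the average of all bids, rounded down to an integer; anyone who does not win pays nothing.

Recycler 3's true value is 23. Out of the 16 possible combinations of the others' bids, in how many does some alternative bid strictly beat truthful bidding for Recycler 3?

Others bid (4, 4): truth gives 13; bid 11 gives 17 > 13. Violating.
Others bid (11, 11): truth gives 8; bid 22 gives 9 > 8. Violating.
Others bid (4, 11): truth gives 11; no alternative beats it.
Others bid (4, 22): truth gives 7; no alternative beats it.
(Checking all 16 profiles: 2 have a profitable deviation, 14 do not.)

2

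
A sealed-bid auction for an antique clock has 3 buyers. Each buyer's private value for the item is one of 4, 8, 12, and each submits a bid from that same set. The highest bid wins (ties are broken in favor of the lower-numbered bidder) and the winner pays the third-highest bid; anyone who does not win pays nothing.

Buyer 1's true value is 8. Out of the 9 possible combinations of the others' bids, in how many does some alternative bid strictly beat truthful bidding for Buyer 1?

Others bid (4, 12): truth gives 0; bid 12 gives 4 > 0. Violating.
Others bid (12, 4): truth gives 0; bid 12 gives 4 > 0. Violating.
Others bid (4, 4): truth gives 4; no alternative beats it.
Others bid (4, 8): truth gives 4; no alternative beats it.
(Checking all 9 profiles: 2 have a profitable deviation, 7 do not.)

2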